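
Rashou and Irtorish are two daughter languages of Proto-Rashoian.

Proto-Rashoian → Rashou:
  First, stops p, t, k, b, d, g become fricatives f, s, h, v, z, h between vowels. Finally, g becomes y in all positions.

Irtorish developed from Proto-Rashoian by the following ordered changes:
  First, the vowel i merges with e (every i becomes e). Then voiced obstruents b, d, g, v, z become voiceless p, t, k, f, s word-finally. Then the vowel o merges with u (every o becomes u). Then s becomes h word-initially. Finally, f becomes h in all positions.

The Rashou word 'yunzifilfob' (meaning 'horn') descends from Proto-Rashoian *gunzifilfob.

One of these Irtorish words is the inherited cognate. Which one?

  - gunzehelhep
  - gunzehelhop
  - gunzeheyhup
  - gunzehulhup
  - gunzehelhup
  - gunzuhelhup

gunzehelhup

Irtorish: start from *gunzifilfob.
  rule 1 (vowel merger): gunzifilfob → gunzefelfob
  rule 2 (final devoicing): gunzefelfob → gunzefelfop
  rule 3 (vowel merger): gunzefelfop → gunzefelfup
  rule 4: no change — gunzefelfup
  rule 5 (unconditioned shift): gunzefelfup → gunzehelhup
  ⇒ Irtorish gunzehelhup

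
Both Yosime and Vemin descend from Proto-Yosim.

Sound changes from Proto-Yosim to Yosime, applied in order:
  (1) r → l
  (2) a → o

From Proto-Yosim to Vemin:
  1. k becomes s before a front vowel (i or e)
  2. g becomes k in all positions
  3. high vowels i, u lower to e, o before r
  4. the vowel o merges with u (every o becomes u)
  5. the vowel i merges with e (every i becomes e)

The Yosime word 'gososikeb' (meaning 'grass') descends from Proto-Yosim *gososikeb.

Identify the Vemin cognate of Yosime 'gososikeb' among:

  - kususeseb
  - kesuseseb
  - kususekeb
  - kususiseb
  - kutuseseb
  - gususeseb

kususeseb

Vemin: *gososikeb
  gososikeb → gososiseb   [palatalisation]
  gososiseb → kososiseb   [unconditioned shift]
  kososiseb (rule 3 does not apply)
  kososiseb → kususiseb   [vowel merger]
  kususiseb → kususeseb   [vowel merger]
  giving Vemin kususeseb.
The other candidates each miss or misapply at least one Vemin change.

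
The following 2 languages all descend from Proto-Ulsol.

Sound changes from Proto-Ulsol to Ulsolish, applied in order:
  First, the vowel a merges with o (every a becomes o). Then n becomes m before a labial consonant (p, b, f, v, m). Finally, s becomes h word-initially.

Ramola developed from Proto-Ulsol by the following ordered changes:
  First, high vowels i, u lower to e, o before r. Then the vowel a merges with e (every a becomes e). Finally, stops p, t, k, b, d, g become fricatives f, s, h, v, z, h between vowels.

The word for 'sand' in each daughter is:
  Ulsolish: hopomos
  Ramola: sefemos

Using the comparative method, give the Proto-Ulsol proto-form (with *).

*sapamos

Position 1: Ulsolish has h, Ramola has s. Taking the neighbouring segments as reconstructed: Ulsolish h could go back to *s or *h; Ramola s can only go back to *s — the one source consistent with every daughter is *s.
Position 3: Ulsolish has p, Ramola has f. Ulsolish preserves p here (none of its changes turn any other segment into p), so the proto-segment is *p.
This points to *sapamos. Verify forward in each daughter:
Ulsolish: *sapamos
  sapamos → sopomos   [vowel merger]
  sopomos (rule 2 does not apply)
  sopomos → hopomos   [debuccalisation]
  giving Ulsolish hopomos.
Ramola: start from *sapamos.
  rule 1: no change — sapamos
  rule 2 (vowel merger): sapamos → sepemos
  rule 3 (intervocalic lenition): sepemos → sefemos
  ⇒ Ramola sefemos
Only *sapamos yields all of Ulsolish hopomos, Ramola sefemos.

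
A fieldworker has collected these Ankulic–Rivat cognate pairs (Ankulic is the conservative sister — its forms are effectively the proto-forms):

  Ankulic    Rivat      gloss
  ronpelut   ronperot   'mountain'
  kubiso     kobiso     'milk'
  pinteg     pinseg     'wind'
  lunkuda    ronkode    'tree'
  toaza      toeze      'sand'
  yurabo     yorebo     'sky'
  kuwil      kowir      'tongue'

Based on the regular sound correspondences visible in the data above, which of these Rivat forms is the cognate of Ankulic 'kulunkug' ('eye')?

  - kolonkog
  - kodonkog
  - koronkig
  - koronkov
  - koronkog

koronkog

ronpelut ~ ronperot, lunkuda ~ ronkode — Ankulic u corresponds to Rivat o after a consonant, before a consonant other than r, m, n, p, b, f, v.
ronpelut ~ ronperot — Ankulic l corresponds to Rivat r between vowels (before a back vowel).
lunkuda ~ ronkode — Ankulic u corresponds to Rivat o after a consonant, before a nasal.
Applying these to Ankulic 'kulunkug':
  kulunkug → kolunkug   (u→o after a consonant, before a consonant other than r, m, n, p, b, f, v)
  kolunkug → korunkug   (l→r between vowels (before a back vowel))
  korunkug → koronkug   (u→o after a consonant, before a nasal)
  koronkug → koronkog   (u→o after a consonant, before a consonant other than r, m, n, p, b, f, v)
So the Rivat cognate is 'koronkog'.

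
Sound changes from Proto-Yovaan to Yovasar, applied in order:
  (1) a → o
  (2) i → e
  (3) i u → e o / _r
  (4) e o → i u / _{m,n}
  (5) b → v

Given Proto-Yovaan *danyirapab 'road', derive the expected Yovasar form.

dunyeropov

Yovasar: *danyirapab
  danyirapab → donyiropob   [vowel merger]
  donyiropob → donyeropob   [vowel merger]
  donyeropob (rule 3 does not apply)
  donyeropob → dunyeropob   [pre-nasal raising]
  dunyeropob → dunyeropov   [unconditioned shift]
  giving Yovasar dunyeropov.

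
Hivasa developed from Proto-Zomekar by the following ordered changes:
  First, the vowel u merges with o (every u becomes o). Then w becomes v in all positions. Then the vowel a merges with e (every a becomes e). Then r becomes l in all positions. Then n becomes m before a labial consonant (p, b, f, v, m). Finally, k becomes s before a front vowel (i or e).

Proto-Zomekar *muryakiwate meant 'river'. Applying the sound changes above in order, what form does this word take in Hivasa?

Hivasa: *muryakiwate
  muryakiwate → moryakiwate   [vowel merger]
  moryakiwate → moryakivate   [unconditioned shift]
  moryakivate → moryekivete   [vowel merger]
  moryekivete → molyekivete   [unconditioned shift]
  molyekivete (rule 5 does not apply)
  molyekivete → molyesivete   [palatalisation]
  giving Hivasa molyesivete.

molyesivete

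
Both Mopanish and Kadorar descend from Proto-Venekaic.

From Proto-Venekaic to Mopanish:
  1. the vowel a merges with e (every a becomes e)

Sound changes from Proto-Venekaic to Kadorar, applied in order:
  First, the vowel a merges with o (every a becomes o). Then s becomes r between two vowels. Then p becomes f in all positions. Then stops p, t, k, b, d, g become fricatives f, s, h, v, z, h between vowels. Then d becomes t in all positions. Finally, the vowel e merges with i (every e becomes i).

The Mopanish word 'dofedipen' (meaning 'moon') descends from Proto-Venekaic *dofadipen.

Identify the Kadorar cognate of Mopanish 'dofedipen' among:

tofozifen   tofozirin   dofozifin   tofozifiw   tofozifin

Kadorar: *dofadipen > dofodipen > dofodifen > dofozifen > tofozifen > tofozifin  (by vowel merger, unconditioned shift, intervocalic lenition, unconditioned shift, vowel merger)

tofozifin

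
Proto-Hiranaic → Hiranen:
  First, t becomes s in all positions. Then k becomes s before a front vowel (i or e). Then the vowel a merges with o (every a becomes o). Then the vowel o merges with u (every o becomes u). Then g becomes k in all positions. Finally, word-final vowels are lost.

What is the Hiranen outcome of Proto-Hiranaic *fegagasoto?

Hiranen: start from *fegagasoto.
  rule 1 (unconditioned shift): fegagasoto → fegagasoso
  rule 2: no change — fegagasoso
  rule 3 (vowel merger): fegagasoso → fegogososo
  rule 4 (vowel merger): fegogososo → fegugususu
  rule 5 (unconditioned shift): fegugususu → fekukususu
  rule 6 (apocope): fekukususu → fekukusus
  ⇒ Hiranen fekukusus

fekukusus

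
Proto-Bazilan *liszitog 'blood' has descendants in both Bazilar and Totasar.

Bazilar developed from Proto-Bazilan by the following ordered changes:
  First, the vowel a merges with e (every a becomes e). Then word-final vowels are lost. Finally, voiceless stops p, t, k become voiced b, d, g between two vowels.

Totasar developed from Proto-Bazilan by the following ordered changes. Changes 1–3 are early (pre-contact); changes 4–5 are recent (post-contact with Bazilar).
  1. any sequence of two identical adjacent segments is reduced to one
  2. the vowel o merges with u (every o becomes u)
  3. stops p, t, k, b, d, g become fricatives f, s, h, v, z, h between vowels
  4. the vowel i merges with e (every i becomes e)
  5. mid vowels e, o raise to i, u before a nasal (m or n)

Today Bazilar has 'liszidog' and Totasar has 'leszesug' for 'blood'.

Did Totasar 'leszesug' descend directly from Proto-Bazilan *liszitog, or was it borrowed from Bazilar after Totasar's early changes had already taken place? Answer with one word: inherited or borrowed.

If inherited, *liszitog would pass through all of Totasar's changes:
Totasar: *liszitog
  liszitog (rule 1 does not apply)
  liszitog → liszitug   [vowel merger]
  liszitug → liszisug   [intervocalic lenition]
  liszisug → leszesug   [vowel merger]
  leszesug (rule 5 does not apply)
  giving Totasar leszesug.
If borrowed from Bazilar 'liszidog' after the early changes, it would undergo only the recent ones:
  rule 4 (vowel merger): liszidog → leszedog
  rule 5 (pre-nasal raising): no change (leszedog)
  ⇒ as a loan: leszedog
Totasar 'leszesug' matches the inherited outcome exactly, so it is an inherited cognate, not a loan.

inherited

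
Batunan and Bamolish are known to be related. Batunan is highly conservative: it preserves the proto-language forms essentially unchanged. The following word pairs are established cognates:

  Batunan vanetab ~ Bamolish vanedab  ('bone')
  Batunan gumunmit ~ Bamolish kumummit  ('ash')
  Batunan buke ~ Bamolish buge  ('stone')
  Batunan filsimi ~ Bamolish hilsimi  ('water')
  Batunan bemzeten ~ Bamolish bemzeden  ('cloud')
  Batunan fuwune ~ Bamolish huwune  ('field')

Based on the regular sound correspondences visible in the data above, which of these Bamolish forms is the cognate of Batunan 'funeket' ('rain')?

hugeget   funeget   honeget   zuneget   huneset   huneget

fuwune ~ huwune — Batunan f corresponds to Bamolish h word-initially before a back vowel.
buke ~ buge — Batunan k corresponds to Bamolish g between vowels (before a front vowel).
Applying these to Batunan 'funeket':
  funeket → huneket   (f→h word-initially before a back vowel)
  huneket → huneget   (k→g between vowels (before a front vowel))
So the Bamolish cognate is 'huneget'.

huneget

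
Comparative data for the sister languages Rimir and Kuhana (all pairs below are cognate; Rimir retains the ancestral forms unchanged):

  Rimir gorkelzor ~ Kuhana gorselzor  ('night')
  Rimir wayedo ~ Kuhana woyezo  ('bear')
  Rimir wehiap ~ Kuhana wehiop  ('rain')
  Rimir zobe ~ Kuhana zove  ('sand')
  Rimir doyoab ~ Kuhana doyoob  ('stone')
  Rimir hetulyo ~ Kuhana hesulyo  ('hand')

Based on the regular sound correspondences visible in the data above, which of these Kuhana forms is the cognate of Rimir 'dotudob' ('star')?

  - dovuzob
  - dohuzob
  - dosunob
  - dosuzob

hetulyo ~ hesulyo — Rimir t corresponds to Kuhana s between vowels (before a back vowel).
wayedo ~ woyezo — Rimir d corresponds to Kuhana z between vowels (before a back vowel).
Applying these to Rimir 'dotudob':
  dotudob → dosudob   (t→s between vowels (before a back vowel))
  dosudob → dosuzob   (d→z between vowels (before a back vowel))
So the Kuhana cognate is 'dosuzob'.

dosuzob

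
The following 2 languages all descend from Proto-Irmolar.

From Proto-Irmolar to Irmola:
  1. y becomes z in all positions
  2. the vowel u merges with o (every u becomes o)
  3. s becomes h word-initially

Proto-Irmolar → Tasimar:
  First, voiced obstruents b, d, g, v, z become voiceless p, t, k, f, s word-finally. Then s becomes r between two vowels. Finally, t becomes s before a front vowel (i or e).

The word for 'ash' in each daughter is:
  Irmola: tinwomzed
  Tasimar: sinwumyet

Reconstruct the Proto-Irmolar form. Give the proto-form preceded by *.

*tinwumyed

Position 5: Irmola has o, Tasimar has u. Tasimar preserves u here (none of its changes turn any other segment into u), so the proto-segment is *u.
Position 9: Irmola has d, Tasimar has t. Irmola preserves d here (none of its changes turn any other segment into d), so the proto-segment is *d.
Continuing position by position gives *tinwumyed; check it forward:
Irmola: *tinwumyed > tinwumzed > tinwomzed  (by unconditioned shift, vowel merger)
Tasimar: *tinwumyed
  tinwumyed → tinwumyet   [final devoicing]
  tinwumyet (rule 2 does not apply)
  tinwumyet → sinwumyet   [palatalisation]
  giving Tasimar sinwumyet.
Only *tinwumyed yields all of Irmola tinwomzed, Tasimar sinwumyet.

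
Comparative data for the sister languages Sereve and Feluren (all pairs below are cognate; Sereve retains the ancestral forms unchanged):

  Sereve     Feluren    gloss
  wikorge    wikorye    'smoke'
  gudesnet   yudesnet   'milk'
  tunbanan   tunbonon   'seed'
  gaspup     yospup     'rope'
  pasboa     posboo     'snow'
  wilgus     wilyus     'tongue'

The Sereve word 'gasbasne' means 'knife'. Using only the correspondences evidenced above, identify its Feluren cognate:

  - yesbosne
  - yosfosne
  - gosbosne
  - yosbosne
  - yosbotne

gaspup ~ yospup — Sereve g corresponds to Feluren y word-initially before a back vowel.
gaspup ~ yospup, pasboa ~ posboo — Sereve a corresponds to Feluren o after a consonant, before a consonant other than r, m, n, p, b, f, v.
Applying these to Sereve 'gasbasne':
  gasbasne → yasbasne   (g→y word-initially before a back vowel)
  yasbasne → yosbasne   (a→o after a consonant, before a consonant other than r, m, n, p, b, f, v)
  yosbasne → yosbosne   (a→o after a consonant, before a consonant other than r, m, n, p, b, f, v)
So the Feluren cognate is 'yosbosne'.

yosbosne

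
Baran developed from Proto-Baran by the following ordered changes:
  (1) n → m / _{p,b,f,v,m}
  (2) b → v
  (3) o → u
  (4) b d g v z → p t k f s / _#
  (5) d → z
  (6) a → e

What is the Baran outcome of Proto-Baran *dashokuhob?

Baran: *dashokuhob
  dashokuhob (rule 1 does not apply)
  dashokuhob → dashokuhov   [unconditioned shift]
  dashokuhov → dashukuhuv   [vowel merger]
  dashukuhuv → dashukuhuf   [final devoicing]
  dashukuhuf → zashukuhuf   [unconditioned shift]
  zashukuhuf → zeshukuhuf   [vowel merger]
  giving Baran zeshukuhuf.

zeshukuhuf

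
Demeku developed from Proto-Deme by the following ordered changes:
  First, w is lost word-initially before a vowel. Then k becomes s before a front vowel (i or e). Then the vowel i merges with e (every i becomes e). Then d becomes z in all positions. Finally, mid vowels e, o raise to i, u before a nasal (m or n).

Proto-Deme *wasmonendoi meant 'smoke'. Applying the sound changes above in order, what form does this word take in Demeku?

asmuninzoe

Demeku: *wasmonendoi
  wasmonendoi → asmonendoi   [glide loss]
  asmonendoi (rule 2 does not apply)
  asmonendoi → asmonendoe   [vowel merger]
  asmonendoe → asmonenzoe   [unconditioned shift]
  asmonenzoe → asmuninzoe   [pre-nasal raising]
  giving Demeku asmuninzoe.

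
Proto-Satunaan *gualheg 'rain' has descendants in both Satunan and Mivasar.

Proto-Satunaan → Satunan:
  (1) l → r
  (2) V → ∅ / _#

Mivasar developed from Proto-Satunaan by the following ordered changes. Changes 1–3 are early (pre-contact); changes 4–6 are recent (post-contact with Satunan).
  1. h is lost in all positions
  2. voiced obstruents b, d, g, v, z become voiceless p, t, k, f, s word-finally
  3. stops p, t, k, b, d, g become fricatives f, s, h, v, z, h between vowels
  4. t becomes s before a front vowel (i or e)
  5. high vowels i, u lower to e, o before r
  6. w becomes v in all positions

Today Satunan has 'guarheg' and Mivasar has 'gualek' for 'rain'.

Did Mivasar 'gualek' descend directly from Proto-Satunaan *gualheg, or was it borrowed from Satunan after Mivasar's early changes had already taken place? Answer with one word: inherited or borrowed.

inherited

If inherited, *gualheg would pass through all of Mivasar's changes:
Mivasar: *gualheg
  gualheg → gualeg   [h-loss]
  gualeg → gualek   [final devoicing]
  gualek (rule 3 does not apply)
  gualek (rule 4 does not apply)
  gualek (rule 5 does not apply)
  gualek (rule 6 does not apply)
  giving Mivasar gualek.
If borrowed from Satunan 'guarheg' after the early changes, it would undergo only the recent ones:
  rule 4 (palatalisation): no change (guarheg)
  rule 5 (pre-rhotic lowering): no change (guarheg)
  rule 6 (unconditioned shift): no change (guarheg)
  ⇒ as a loan: guarheg
Mivasar 'gualek' matches the inherited outcome exactly, so it is an inherited cognate, not a loan.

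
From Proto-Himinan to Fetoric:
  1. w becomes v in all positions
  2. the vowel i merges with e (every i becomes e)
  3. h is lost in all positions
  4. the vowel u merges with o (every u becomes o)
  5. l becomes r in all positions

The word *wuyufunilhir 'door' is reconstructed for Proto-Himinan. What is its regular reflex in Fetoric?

Fetoric: *wuyufunilhir > vuyufunilhir > vuyufunelher > vuyufuneler > voyofoneler > voyofonerer  (by unconditioned shift, vowel merger, h-loss, vowel merger, unconditioned shift)

voyofonerer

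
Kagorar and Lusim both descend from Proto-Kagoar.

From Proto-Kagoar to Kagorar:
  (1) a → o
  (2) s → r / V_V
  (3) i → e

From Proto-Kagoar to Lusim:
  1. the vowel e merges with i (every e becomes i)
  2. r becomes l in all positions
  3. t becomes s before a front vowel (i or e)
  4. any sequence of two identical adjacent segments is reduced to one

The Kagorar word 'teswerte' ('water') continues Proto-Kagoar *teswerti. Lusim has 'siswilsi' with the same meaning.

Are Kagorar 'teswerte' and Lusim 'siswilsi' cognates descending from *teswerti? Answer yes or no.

Derive the expected Lusim reflex of *teswerti:
Lusim: *teswerti
  teswerti → tiswirti   [vowel merger]
  tiswirti → tiswilti   [unconditioned shift]
  tiswilti → siswilsi   [palatalisation]
  siswilsi (rule 4 does not apply)
  giving Lusim siswilsi.
Lusim 'siswilsi' matches the regular reflex exactly, so the pair is cognate.

yes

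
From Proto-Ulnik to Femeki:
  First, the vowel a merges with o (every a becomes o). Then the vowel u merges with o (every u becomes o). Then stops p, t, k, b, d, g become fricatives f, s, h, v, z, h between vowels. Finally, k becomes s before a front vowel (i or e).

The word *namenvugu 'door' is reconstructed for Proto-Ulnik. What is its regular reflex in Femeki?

nomenvoho

Femeki: *namenvugu > nomenvugu > nomenvogo > nomenvoho  (by vowel merger, vowel merger, intervocalic lenition)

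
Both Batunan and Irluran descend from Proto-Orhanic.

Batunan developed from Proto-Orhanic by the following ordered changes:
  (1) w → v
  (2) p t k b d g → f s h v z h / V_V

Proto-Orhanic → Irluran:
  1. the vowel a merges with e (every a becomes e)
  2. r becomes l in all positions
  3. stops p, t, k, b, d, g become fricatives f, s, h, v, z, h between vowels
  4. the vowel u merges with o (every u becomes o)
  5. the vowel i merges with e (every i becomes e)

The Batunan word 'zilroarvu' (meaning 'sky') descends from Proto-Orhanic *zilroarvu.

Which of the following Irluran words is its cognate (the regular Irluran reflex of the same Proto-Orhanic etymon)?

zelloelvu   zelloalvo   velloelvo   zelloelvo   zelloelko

zelloelvo

Irluran: start from *zilroarvu.
  rule 1 (vowel merger): zilroarvu → zilroervu
  rule 2 (unconditioned shift): zilroervu → zilloelvu
  rule 3: no change — zilloelvu
  rule 4 (vowel merger): zilloelvu → zilloelvo
  rule 5 (vowel merger): zilloelvo → zelloelvo
  ⇒ Irluran zelloelvo
The other candidates each miss or misapply at least one Irluran change.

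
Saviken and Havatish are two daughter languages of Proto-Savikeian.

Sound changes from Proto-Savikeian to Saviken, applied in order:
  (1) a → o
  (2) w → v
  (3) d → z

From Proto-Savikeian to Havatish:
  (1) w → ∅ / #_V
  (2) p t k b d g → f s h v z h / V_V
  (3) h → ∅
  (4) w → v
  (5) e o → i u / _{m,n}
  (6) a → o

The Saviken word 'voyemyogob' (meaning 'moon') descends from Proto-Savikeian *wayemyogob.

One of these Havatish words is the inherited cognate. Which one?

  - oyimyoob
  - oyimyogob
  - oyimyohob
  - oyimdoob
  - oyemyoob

Havatish: *wayemyogob
  wayemyogob → ayemyogob   [glide loss]
  ayemyogob → ayemyohob   [intervocalic lenition]
  ayemyohob → ayemyoob   [h-loss]
  ayemyoob (rule 4 does not apply)
  ayemyoob → ayimyoob   [pre-nasal raising]
  ayimyoob → oyimyoob   [vowel merger]
  giving Havatish oyimyoob.

oyimyoob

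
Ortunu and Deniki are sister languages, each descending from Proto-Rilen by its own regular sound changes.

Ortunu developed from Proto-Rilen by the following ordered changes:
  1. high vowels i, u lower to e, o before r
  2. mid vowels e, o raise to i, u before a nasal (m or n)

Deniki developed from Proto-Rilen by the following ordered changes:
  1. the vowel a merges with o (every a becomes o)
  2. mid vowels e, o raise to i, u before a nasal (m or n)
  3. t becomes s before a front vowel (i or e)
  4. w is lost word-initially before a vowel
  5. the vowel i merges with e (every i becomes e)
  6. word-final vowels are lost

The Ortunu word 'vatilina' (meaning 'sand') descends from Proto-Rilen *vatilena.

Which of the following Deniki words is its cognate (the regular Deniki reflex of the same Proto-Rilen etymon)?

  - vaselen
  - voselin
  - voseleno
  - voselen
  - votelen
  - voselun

voselen

Deniki: *vatilena
  vatilena → votileno   [vowel merger]
  votileno → votilino   [pre-nasal raising]
  votilino → vosilino   [palatalisation]
  vosilino (rule 4 does not apply)
  vosilino → voseleno   [vowel merger]
  voseleno → voselen   [apocope]
  giving Deniki voselen.
Only 'voselen' matches the regular Deniki development of *vatilena.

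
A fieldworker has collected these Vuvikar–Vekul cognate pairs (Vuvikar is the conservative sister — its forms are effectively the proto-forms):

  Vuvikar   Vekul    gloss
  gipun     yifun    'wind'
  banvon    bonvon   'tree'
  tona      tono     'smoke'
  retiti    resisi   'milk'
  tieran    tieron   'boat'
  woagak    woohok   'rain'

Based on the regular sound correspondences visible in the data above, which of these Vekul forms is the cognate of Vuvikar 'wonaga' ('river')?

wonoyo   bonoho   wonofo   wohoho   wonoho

wonoho

woagak ~ woohok — Vuvikar a corresponds to Vekul o after a consonant, before a consonant other than r, m, n, p, b, f, v.
woagak ~ woohok — Vuvikar g corresponds to Vekul h between vowels (before a back vowel).
tona ~ tono — Vuvikar a corresponds to Vekul o word-finally.
Applying these to Vuvikar 'wonaga':
  wonaga → wonoga   (a→o after a consonant, before a consonant other than r, m, n, p, b, f, v)
  wonoga → wonoha   (g→h between vowels (before a back vowel))
  wonoha → wonoho   (a→o word-finally)
So the Vekul cognate is 'wonoho'.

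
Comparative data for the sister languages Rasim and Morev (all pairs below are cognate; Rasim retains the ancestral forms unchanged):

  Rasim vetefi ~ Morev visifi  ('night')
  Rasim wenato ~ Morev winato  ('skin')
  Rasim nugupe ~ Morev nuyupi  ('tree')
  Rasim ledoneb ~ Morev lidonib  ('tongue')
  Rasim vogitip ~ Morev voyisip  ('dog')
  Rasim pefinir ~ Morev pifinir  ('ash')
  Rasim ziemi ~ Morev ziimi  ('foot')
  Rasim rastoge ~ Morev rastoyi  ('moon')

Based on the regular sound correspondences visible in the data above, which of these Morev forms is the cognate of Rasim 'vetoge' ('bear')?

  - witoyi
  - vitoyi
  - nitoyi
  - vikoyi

vitoyi

vetefi ~ visifi, ledoneb ~ lidonib — Rasim e corresponds to Morev i after a consonant, before a consonant other than r, m, n, p, b, f, v.
rastoge ~ rastoyi — Rasim g corresponds to Morev y between vowels (before a front vowel).
nugupe ~ nuyupi, rastoge ~ rastoyi — Rasim e corresponds to Morev i word-finally.
Applying these to Rasim 'vetoge':
  vetoge → vitoge   (e→i after a consonant, before a consonant other than r, m, n, p, b, f, v)
  vitoge → vitoye   (g→y between vowels (before a front vowel))
  vitoye → vitoyi   (e→i word-finally)
So the Morev cognate is 'vitoyi'.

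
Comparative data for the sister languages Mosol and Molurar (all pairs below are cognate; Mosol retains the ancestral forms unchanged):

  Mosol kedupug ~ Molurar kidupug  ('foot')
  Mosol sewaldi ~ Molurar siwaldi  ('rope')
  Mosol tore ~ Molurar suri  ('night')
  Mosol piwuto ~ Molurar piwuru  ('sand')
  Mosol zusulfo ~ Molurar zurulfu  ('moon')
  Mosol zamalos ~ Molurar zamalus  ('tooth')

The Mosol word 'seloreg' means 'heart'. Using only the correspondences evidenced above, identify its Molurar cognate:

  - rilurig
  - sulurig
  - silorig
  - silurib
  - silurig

kedupug ~ kidupug, sewaldi ~ siwaldi — Mosol e corresponds to Molurar i after a consonant, before a consonant other than r, m, n, p, b, f, v.
tore ~ suri — Mosol o corresponds to Molurar u after a consonant, before r.
Applying these to Mosol 'seloreg':
  seloreg → siloreg   (e→i after a consonant, before a consonant other than r, m, n, p, b, f, v)
  siloreg → silureg   (o→u after a consonant, before r)
  silureg → silurig   (e→i after a consonant, before a consonant other than r, m, n, p, b, f, v)
So the Molurar cognate is 'silurig'.

silurig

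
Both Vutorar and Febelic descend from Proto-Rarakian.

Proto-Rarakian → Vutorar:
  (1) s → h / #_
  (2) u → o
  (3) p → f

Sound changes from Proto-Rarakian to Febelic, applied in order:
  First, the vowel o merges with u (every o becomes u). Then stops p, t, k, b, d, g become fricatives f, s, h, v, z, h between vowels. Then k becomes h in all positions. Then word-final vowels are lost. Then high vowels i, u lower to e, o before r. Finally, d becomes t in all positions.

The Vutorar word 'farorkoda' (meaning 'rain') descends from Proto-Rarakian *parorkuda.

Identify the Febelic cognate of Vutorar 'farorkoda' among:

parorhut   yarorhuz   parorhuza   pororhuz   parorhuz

Febelic: *parorkuda > parurkuda > parurkuza > parurhuza > parurhuz > parorhuz  (by vowel merger, intervocalic lenition, unconditioned shift, apocope, pre-rhotic lowering)
Only 'parorhuz' matches the regular Febelic development of *parorkuda.

parorhuz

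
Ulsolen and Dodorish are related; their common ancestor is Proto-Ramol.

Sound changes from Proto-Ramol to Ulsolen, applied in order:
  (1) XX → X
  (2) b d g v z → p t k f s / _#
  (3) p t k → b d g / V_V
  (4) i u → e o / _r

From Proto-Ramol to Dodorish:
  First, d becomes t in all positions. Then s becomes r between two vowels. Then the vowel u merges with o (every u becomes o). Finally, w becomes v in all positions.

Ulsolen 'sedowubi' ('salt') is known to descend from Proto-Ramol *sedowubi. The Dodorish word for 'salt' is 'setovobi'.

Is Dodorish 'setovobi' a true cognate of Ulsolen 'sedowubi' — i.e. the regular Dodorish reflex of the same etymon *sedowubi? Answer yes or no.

Derive the expected Dodorish reflex of *sedowubi:
Dodorish: start from *sedowubi.
  rule 1 (unconditioned shift): sedowubi → setowubi
  rule 2: no change — setowubi
  rule 3 (vowel merger): setowubi → setowobi
  rule 4 (unconditioned shift): setowobi → setovobi
  ⇒ Dodorish setovobi
Dodorish 'setovobi' matches the regular reflex exactly, so the pair is cognate.

yes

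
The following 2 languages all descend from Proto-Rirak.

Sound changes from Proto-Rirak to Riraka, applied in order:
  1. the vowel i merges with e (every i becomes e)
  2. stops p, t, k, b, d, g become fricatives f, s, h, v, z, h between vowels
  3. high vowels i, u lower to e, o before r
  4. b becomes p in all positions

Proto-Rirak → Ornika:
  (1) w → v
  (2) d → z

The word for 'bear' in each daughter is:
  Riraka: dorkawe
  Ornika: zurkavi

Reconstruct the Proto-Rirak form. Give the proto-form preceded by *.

*durkawi

Position 2: Riraka has o, Ornika has u. Ornika preserves u here (none of its changes turn any other segment into u), so the proto-segment is *u.
Position 7: Riraka has e, Ornika has i. Ornika preserves i here (none of its changes turn any other segment into i), so the proto-segment is *i.
Continuing position by position gives *durkawi; check it forward:
Riraka: start from *durkawi.
  rule 1 (vowel merger): durkawi → durkawe
  rule 2: no change — durkawe
  rule 3 (pre-rhotic lowering): durkawe → dorkawe
  rule 4: no change — dorkawe
  ⇒ Riraka dorkawe
Ornika: start from *durkawi.
  rule 1 (unconditioned shift): durkawi → durkavi
  rule 2 (unconditioned shift): durkavi → zurkavi
  ⇒ Ornika zurkavi
*durkawi is the unique common source.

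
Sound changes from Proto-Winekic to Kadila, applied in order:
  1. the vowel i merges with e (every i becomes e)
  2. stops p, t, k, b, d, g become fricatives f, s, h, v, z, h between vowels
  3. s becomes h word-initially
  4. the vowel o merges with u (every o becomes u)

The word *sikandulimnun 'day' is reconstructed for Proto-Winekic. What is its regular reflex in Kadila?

Kadila: start from *sikandulimnun.
  rule 1 (vowel merger): sikandulimnun → sekandulemnun
  rule 2 (intervocalic lenition): sekandulemnun → sehandulemnun
  rule 3 (debuccalisation): sehandulemnun → hehandulemnun
  rule 4: no change — hehandulemnun
  ⇒ Kadila hehandulemnun

hehandulemnun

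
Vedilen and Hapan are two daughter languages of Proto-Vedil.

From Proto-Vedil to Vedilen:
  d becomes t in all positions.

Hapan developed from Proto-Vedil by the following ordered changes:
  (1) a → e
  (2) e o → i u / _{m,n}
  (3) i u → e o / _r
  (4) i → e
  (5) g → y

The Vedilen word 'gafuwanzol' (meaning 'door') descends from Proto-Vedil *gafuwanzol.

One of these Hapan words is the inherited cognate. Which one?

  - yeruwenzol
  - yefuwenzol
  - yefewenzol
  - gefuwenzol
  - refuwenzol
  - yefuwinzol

yefuwenzol

Hapan: start from *gafuwanzol.
  rule 1 (vowel merger): gafuwanzol → gefuwenzol
  rule 2 (pre-nasal raising): gefuwenzol → gefuwinzol
  rule 3: no change — gefuwinzol
  rule 4 (vowel merger): gefuwinzol → gefuwenzol
  rule 5 (unconditioned shift): gefuwenzol → yefuwenzol
  ⇒ Hapan yefuwenzol
Only 'yefuwenzol' matches the regular Hapan development of *gafuwanzol.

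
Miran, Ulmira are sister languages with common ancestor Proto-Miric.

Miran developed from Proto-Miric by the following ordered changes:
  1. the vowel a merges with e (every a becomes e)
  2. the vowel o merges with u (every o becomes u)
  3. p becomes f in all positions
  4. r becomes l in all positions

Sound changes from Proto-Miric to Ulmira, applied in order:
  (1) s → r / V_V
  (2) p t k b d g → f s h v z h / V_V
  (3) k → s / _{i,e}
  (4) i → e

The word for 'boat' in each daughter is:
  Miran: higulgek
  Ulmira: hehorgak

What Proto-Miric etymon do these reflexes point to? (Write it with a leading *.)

*higorgak

Position 4: Miran has u, Ulmira has o. Ulmira preserves o here (none of its changes turn any other segment into o), so the proto-segment is *o.
Position 7: Miran has e, Ulmira has a. Ulmira preserves a here (none of its changes turn any other segment into a), so the proto-segment is *a.
Position 2: Miran has i, Ulmira has e. Miran preserves i here (none of its changes turn any other segment into i), so the proto-segment is *i.
Continuing position by position gives *higorgak; check it forward:
Miran: *higorgak > higorgek > higurgek > higulgek  (by vowel merger, vowel merger, unconditioned shift)
Ulmira: start from *higorgak.
  rule 1: no change — higorgak
  rule 2 (intervocalic lenition): higorgak → hihorgak
  rule 3: no change — hihorgak
  rule 4 (vowel merger): hihorgak → hehorgak
  ⇒ Ulmira hehorgak
Only *higorgak yields all of Miran higulgek, Ulmira hehorgak.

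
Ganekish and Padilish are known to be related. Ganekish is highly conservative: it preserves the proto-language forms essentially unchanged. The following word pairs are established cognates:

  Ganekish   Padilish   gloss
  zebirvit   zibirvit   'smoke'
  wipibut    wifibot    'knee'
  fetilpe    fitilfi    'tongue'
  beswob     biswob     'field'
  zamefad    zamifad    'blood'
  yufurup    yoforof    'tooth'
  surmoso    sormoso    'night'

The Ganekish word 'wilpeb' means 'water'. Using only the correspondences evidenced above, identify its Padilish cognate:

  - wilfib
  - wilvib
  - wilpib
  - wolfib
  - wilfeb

fetilpe ~ fitilfi — Ganekish p corresponds to Padilish f after a consonant, before a front vowel.
zebirvit ~ zibirvit — Ganekish e corresponds to Padilish i after a consonant, before a labial obstruent.
Applying these to Ganekish 'wilpeb':
  wilpeb → wilfeb   (p→f after a consonant, before a front vowel)
  wilfeb → wilfib   (e→i after a consonant, before a labial obstruent)
So the Padilish cognate is 'wilfib'.

wilfib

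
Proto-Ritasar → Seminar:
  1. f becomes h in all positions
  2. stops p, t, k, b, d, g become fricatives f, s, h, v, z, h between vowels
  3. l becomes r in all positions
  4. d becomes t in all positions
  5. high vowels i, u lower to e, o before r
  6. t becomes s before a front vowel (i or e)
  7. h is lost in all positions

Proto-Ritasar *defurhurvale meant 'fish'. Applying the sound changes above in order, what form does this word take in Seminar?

seororvare

Seminar: *defurhurvale > dehurhurvale > dehurhurvare > tehurhurvare > tehorhorvare > sehorhorvare > seororvare  (by unconditioned shift, unconditioned shift, unconditioned shift, pre-rhotic lowering, palatalisation, h-loss)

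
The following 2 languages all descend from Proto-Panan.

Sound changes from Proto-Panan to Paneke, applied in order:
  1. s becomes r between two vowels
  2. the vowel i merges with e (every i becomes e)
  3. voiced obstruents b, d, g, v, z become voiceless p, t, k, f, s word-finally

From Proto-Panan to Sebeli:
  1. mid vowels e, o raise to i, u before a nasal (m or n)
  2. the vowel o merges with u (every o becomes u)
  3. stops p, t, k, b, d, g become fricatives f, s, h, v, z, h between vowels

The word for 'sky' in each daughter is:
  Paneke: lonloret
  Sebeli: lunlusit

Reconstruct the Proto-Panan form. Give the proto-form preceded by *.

Position 6: Paneke has r, Sebeli has s. Taking the neighbouring segments as reconstructed: Paneke r could go back to *s or *r; Sebeli s could go back to *t or *s — the one source consistent with every daughter is *s.
Position 7: Paneke has e, Sebeli has i. Taking the neighbouring segments as reconstructed: Paneke e could go back to *e or *i; Sebeli i can only go back to *i — the one source consistent with every daughter is *i.
Verify the candidate proto-form against each daughter:
Paneke: *lonlosit > lonlorit > lonloret  (by rhotacism, vowel merger)
Sebeli: start from *lonlosit.
  rule 1 (pre-nasal raising): lonlosit → lunlosit
  rule 2 (vowel merger): lunlosit → lunlusit
  rule 3: no change — lunlusit
  ⇒ Sebeli lunlusit
No other proto-form is consistent with every reflex, so the reconstruction is *lonlosit.

*lonlosit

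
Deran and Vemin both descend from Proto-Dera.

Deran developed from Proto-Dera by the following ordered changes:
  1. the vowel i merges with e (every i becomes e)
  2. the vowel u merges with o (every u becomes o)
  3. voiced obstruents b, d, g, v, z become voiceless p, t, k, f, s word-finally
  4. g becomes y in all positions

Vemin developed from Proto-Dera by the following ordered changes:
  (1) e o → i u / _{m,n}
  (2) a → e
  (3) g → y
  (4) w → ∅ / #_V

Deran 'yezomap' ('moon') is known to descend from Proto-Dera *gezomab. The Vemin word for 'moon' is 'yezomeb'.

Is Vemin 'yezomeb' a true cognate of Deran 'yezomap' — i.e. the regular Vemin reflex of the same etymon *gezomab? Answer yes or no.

Derive the expected Vemin reflex of *gezomab:
Vemin: *gezomab > gezumab > gezumeb > yezumeb  (by pre-nasal raising, vowel merger, unconditioned shift)
The regular Vemin reflex would be 'yezumeb', but the attested form is 'yezomeb'. The correspondence is irregular, so they are not cognates (the Vemin form has a different source).

no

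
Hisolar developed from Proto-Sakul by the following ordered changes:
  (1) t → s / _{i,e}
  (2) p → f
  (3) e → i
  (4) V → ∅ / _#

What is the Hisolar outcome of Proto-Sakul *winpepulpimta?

winfifulfimt

Hisolar: *winpepulpimta > winfefulfimta > winfifulfimta > winfifulfimt  (by unconditioned shift, vowel merger, apocope)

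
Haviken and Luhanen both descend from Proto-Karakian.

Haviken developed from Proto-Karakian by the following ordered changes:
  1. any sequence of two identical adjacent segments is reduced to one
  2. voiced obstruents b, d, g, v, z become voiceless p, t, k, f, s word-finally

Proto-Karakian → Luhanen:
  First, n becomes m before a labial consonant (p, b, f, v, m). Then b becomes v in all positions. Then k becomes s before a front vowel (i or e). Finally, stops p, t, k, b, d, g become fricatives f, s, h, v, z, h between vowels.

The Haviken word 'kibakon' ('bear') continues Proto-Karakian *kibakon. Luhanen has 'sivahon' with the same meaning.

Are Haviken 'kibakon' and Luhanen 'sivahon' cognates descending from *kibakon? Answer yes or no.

Derive the expected Luhanen reflex of *kibakon:
Luhanen: start from *kibakon.
  rule 1: no change — kibakon
  rule 2 (unconditioned shift): kibakon → kivakon
  rule 3 (palatalisation): kivakon → sivakon
  rule 4 (intervocalic lenition): sivakon → sivahon
  ⇒ Luhanen sivahon
Luhanen 'sivahon' matches the regular reflex exactly, so the pair is cognate.

yes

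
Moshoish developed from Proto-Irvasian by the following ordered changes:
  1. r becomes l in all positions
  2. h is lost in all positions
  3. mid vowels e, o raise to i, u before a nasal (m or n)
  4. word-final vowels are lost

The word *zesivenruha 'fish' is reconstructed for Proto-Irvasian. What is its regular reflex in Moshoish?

Moshoish: *zesivenruha
  zesivenruha → zesivenluha   [unconditioned shift]
  zesivenluha → zesivenlua   [h-loss]
  zesivenlua → zesivinlua   [pre-nasal raising]
  zesivinlua → zesivinlu   [apocope]
  giving Moshoish zesivinlu.

zesivinlu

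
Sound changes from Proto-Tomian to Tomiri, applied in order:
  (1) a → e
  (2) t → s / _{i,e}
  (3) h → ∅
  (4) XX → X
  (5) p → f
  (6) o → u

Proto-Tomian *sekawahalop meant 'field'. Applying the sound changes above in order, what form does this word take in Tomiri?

Tomiri: *sekawahalop
  sekawahalop → sekewehelop   [vowel merger]
  sekewehelop (rule 2 does not apply)
  sekewehelop → sekeweelop   [h-loss]
  sekeweelop → sekewelop   [degemination]
  sekewelop → sekewelof   [unconditioned shift]
  sekewelof → sekeweluf   [vowel merger]
  giving Tomiri sekeweluf.

sekeweluf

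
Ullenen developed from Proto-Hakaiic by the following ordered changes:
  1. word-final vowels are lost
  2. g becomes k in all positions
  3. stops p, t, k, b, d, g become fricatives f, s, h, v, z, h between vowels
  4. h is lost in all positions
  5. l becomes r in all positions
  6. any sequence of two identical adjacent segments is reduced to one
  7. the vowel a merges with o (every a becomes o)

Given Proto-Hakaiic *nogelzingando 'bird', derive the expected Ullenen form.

noerzinkond

Ullenen: *nogelzingando > nogelzingand > nokelzinkand > nohelzinkand > noelzinkand > noerzinkand > noerzinkond  (by apocope, unconditioned shift, intervocalic lenition, h-loss, unconditioned shift, vowel merger)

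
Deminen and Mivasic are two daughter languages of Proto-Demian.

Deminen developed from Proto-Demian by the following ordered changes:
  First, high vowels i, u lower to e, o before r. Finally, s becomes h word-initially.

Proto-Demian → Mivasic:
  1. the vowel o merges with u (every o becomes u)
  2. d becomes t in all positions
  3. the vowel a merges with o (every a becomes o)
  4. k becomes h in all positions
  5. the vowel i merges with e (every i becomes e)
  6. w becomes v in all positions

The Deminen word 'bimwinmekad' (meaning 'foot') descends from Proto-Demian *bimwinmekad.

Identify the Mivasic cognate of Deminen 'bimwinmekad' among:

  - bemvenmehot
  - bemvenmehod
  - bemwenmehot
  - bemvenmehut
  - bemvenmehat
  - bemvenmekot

Mivasic: start from *bimwinmekad.
  rule 1: no change — bimwinmekad
  rule 2 (unconditioned shift): bimwinmekad → bimwinmekat
  rule 3 (vowel merger): bimwinmekat → bimwinmekot
  rule 4 (unconditioned shift): bimwinmekot → bimwinmehot
  rule 5 (vowel merger): bimwinmehot → bemwenmehot
  rule 6 (unconditioned shift): bemwenmehot → bemvenmehot
  ⇒ Mivasic bemvenmehot
The other candidates each miss or misapply at least one Mivasic change.

bemvenmehot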